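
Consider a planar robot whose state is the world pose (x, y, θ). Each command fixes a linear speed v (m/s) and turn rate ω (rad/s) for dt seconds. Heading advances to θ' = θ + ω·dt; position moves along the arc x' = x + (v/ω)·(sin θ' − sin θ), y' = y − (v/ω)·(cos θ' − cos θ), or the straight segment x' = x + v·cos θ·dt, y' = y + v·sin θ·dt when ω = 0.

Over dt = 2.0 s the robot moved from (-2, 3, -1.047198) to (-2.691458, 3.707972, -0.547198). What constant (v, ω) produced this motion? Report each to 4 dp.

v = -0.5000, ω = 0.2500

Δθ = -0.547198 − -1.047198 = 0.500000
ω = Δθ/dt = 0.500000/2.0 = 0.2500
R = −Δy/(cos θ' − cos θ) = -2.0000
v = R·ω = -2.0000·0.2500 = -0.5000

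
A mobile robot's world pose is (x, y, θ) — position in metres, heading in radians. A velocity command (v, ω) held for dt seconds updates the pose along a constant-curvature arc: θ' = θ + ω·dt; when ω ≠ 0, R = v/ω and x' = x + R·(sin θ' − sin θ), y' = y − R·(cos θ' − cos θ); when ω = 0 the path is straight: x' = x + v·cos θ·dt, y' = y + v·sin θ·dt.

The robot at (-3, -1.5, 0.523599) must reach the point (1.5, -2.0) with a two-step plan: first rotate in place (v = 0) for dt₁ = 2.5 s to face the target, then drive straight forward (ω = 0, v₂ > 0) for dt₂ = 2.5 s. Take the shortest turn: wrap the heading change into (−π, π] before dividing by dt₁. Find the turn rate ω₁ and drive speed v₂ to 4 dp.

ω₁ = -0.2537, v₂ = 1.8111

heading to target = atan2(-2−-1.5, 1.5−-3) = -0.1107
Δθ = wrap(-0.1107 − 0.5236) = -0.6343; ω₁ = Δθ/dt₁ = -0.2537
distance = √((1.5−-3)² + (-2−-1.5)²) = 4.5277; v₂ = distance/dt₂ = 1.8111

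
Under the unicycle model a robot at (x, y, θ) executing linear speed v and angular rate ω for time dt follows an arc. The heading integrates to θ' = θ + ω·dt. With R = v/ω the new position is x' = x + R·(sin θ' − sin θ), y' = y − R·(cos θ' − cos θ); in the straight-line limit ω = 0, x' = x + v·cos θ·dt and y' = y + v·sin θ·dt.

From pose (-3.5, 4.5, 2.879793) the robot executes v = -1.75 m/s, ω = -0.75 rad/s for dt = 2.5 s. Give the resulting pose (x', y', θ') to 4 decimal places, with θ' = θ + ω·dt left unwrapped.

(-2.1345, 0.9949, 1.0048)

θ' = 2.8798 + -0.75·2.5 = 1.0048
R = v/ω = -1.75/-0.75 = 2.3333
x' = -3.5 + 2.3333·(sin 1.0048 − sin 2.8798) = -2.1345
y' = 4.5 − 2.3333·(cos 1.0048 − cos 2.8798) = 0.9949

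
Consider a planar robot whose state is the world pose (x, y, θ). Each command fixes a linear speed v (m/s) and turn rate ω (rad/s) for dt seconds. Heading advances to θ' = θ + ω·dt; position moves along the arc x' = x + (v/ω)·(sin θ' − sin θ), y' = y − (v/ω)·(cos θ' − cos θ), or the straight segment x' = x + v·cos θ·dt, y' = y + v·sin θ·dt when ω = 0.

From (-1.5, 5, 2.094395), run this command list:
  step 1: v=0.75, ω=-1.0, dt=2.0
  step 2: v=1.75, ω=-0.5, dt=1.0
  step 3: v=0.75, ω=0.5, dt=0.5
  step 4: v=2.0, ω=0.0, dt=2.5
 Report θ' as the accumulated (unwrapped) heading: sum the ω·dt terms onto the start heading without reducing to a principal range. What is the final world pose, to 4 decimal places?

step 1: θ'=0.0944 (R=-0.7500) → pose (-0.9212, 6.1217, 0.0944)
step 2: θ'=-0.4056 (R=-3.5000) → pose (0.7897, 5.8533, -0.4056)
step 3: θ'=-0.1556 (R=1.5000) → pose (1.1491, 5.7497, -0.1556)
step 4: θ'=-0.1556 (straight) → pose (6.0887, 4.9748, -0.1556)

(6.0887, 4.9748, -0.1556)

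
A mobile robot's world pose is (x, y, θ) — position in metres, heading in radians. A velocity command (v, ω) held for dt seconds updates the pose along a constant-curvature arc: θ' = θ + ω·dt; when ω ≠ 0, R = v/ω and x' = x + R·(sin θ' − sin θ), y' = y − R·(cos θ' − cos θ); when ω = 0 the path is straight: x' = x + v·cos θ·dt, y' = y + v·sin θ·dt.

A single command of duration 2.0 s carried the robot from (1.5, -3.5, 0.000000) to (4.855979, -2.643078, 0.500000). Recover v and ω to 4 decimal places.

v = 1.7500, ω = 0.2500

Δθ = 0.500000 − 0.000000 = 0.500000
ω = Δθ/dt = 0.500000/2.0 = 0.2500
R = Δx/(sin θ' − sin θ) = 7.0000
v = R·ω = 7.0000·0.2500 = 1.7500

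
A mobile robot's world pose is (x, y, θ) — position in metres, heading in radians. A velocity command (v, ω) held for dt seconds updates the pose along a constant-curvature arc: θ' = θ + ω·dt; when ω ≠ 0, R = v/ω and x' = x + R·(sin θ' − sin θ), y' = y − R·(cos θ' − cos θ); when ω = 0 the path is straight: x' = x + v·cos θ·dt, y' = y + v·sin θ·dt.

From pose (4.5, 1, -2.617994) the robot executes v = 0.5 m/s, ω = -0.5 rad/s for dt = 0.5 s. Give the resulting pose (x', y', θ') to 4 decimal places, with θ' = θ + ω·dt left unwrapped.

θ' = -2.6180 + -0.5·0.5 = -2.8680
R = v/ω = 0.5/-0.5 = -1.0000
x' = 4.5 + -1.0000·(sin -2.8680 − sin -2.6180) = 4.2702
y' = 1 − -1.0000·(cos -2.8680 − cos -2.6180) = 0.9032

(4.2702, 0.9032, -2.8680)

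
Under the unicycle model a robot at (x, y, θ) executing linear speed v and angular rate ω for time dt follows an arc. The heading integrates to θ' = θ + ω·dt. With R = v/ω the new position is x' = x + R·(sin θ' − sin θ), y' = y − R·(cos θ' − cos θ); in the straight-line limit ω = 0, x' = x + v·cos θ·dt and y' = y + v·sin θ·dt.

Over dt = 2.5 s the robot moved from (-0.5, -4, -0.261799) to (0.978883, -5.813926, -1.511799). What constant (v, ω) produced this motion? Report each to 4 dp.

v = 1.0000, ω = -0.5000

Δθ = -1.511799 − -0.261799 = -1.250000
ω = Δθ/dt = -1.250000/2.5 = -0.5000
R = −Δy/(cos θ' − cos θ) = -2.0000
v = R·ω = -2.0000·-0.5000 = 1.0000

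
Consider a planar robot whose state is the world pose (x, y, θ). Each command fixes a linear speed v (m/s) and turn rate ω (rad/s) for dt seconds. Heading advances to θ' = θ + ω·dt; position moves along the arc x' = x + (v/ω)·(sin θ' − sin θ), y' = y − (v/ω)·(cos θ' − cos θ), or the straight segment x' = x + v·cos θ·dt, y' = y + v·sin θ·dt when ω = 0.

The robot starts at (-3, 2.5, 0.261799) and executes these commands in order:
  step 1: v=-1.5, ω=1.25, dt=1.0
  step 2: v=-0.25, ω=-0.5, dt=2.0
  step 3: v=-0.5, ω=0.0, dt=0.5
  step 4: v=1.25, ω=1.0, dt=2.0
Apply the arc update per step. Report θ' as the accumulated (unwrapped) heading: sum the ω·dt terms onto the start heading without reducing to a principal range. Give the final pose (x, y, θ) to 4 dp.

step 1: θ'=1.5118 (R=-1.2000) → pose (-3.8873, 1.4116, 1.5118)
step 2: θ'=0.5118 (R=0.5000) → pose (-4.1416, 1.0052, 0.5118)
step 3: θ'=0.5118 (straight) → pose (-4.3596, 0.8828, 0.5118)
step 4: θ'=2.5118 (R=1.2500) → pose (-4.2355, 2.9828, 2.5118)

(-4.2355, 2.9828, 2.5118)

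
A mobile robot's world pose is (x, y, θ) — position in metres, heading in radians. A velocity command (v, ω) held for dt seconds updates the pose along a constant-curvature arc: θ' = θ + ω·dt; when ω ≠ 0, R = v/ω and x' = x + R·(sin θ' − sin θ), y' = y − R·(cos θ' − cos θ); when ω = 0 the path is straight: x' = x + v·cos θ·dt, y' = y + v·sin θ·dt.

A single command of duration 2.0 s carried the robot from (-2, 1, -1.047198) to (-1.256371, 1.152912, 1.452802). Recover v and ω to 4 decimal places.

Δθ = 1.452802 − -1.047198 = 2.500000
ω = Δθ/dt = 2.500000/2.0 = 1.2500
R = Δx/(sin θ' − sin θ) = 0.4000
v = R·ω = 0.4000·1.2500 = 0.5000

v = 0.5000, ω = 1.2500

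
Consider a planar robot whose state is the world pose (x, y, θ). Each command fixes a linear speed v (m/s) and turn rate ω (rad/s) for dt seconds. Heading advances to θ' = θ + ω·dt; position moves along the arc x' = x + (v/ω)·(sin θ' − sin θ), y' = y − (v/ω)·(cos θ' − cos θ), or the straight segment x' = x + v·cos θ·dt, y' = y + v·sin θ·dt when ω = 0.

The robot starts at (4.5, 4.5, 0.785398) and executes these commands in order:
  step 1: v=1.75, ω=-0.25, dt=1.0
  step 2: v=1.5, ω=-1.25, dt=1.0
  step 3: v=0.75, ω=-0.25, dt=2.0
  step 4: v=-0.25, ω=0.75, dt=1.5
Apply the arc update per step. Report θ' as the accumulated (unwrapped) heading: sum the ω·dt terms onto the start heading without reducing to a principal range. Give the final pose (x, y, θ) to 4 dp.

step 1: θ'=0.5354 (R=-7.0000) → pose (5.8785, 5.5707, 0.5354)
step 2: θ'=-0.7146 (R=-1.2000) → pose (7.2771, 5.4451, -0.7146)
step 3: θ'=-1.2146 (R=-3.0000) → pose (8.1228, 4.2251, -1.2146)
step 4: θ'=-0.0896 (R=-0.3333) → pose (7.8402, 4.4409, -0.0896)

(7.8402, 4.4409, -0.0896)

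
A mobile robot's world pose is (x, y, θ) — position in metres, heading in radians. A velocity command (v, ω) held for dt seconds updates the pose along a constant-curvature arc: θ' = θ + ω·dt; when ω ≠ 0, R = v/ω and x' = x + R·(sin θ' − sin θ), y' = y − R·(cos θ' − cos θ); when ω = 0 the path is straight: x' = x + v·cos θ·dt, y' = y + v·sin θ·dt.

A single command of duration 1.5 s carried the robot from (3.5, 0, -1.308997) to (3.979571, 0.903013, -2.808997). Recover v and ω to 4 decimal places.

v = -0.7500, ω = -1.0000

Δθ = -2.808997 − -1.308997 = -1.500000
ω = Δθ/dt = -1.500000/1.5 = -1.0000
R = −Δy/(cos θ' − cos θ) = 0.7500
v = R·ω = 0.7500·-1.0000 = -0.7500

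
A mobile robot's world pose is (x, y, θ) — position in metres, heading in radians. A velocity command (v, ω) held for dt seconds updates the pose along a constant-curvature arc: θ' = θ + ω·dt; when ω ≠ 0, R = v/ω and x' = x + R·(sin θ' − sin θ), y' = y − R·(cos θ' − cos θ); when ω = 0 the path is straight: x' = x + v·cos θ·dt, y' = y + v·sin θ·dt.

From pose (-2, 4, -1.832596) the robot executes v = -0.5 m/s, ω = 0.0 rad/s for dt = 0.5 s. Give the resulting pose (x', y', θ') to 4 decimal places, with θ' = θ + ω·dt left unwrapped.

θ' = -1.8326 + 0.0·0.5 = -1.8326
ω = 0 → straight: x' = -2 + -0.5·cos(-1.8326)·0.5 = -1.9353
y' = 4 + -0.5·sin(-1.8326)·0.5 = 4.2415

(-1.9353, 4.2415, -1.8326)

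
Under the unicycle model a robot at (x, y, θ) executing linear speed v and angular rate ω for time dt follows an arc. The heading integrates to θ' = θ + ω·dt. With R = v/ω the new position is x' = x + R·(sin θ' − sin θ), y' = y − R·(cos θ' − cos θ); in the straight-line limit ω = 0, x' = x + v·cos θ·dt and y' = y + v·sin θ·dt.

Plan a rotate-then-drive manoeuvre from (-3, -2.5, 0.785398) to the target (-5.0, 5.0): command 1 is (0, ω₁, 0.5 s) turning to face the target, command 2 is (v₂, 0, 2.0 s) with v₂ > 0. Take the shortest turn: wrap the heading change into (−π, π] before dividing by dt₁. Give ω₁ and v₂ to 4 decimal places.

heading to target = atan2(5−-2.5, -5−-3) = 1.8314
Δθ = wrap(1.8314 − 0.7854) = 1.0460; ω₁ = Δθ/dt₁ = 2.0920
distance = √((-5−-3)² + (5−-2.5)²) = 7.7621; v₂ = distance/dt₂ = 3.8810

ω₁ = 2.0920, v₂ = 3.8810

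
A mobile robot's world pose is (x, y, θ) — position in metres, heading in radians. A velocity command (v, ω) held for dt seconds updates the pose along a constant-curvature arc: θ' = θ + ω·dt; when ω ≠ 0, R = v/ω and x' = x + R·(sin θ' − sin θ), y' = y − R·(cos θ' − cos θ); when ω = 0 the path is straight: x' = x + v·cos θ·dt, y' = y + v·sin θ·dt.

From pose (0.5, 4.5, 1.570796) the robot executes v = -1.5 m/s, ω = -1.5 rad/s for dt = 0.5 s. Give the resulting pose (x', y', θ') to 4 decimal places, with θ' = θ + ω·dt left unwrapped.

θ' = 1.5708 + -1.5·0.5 = 0.8208
R = v/ω = -1.5/-1.5 = 1.0000
x' = 0.5 + 1.0000·(sin 0.8208 − sin 1.5708) = 0.2317
y' = 4.5 − 1.0000·(cos 0.8208 − cos 1.5708) = 3.8184

(0.2317, 3.8184, 0.8208)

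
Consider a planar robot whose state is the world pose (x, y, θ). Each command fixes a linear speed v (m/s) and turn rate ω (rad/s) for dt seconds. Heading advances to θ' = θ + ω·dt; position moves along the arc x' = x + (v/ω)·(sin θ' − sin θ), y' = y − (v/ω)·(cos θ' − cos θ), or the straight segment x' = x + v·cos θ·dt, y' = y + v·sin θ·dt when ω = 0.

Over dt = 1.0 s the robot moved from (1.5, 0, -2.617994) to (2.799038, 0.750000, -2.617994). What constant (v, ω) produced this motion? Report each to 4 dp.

v = -1.5000, ω = 0.0000

Δθ = -2.617994 − -2.617994 = 0.000000
ω = Δθ/dt = 0.000000/1.0 = 0.0000
ω = 0 → v = (Δx·cos θ + Δy·sin θ)/dt = -1.5000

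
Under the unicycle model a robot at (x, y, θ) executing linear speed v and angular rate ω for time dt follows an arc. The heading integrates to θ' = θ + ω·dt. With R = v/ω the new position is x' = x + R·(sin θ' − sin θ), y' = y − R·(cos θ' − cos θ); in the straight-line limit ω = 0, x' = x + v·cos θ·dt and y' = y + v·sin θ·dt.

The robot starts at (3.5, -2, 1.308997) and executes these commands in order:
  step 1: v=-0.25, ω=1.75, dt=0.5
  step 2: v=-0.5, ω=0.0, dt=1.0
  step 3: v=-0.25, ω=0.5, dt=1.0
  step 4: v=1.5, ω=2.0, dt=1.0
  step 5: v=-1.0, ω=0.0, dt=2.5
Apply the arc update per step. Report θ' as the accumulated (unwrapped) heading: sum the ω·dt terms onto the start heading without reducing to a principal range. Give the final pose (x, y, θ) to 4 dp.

step 1: θ'=2.1840 (R=-0.1429) → pose (3.5212, -2.1192, 2.1840)
step 2: θ'=2.1840 (straight) → pose (3.8089, -2.5281, 2.1840)
step 3: θ'=2.6840 (R=-0.5000) → pose (3.9969, -2.6889, 2.6840)
step 4: θ'=4.6840 (R=0.7500) → pose (2.9159, -3.3405, 4.6840)
step 5: θ'=4.6840 (straight) → pose (2.9868, -0.8415, 4.6840)

(2.9868, -0.8415, 4.6840)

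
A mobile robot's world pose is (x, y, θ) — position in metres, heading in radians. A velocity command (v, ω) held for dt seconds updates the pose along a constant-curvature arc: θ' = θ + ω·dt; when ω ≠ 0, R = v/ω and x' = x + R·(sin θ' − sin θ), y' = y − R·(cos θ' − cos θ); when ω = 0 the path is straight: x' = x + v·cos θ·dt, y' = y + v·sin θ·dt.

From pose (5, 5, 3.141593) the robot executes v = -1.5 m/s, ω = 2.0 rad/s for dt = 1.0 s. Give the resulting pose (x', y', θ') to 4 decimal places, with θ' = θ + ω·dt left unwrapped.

(5.6820, 6.0621, 5.1416)

θ' = 3.1416 + 2.0·1.0 = 5.1416
R = v/ω = -1.5/2.0 = -0.7500
x' = 5 + -0.7500·(sin 5.1416 − sin 3.1416) = 5.6820
y' = 5 − -0.7500·(cos 5.1416 − cos 3.1416) = 6.0621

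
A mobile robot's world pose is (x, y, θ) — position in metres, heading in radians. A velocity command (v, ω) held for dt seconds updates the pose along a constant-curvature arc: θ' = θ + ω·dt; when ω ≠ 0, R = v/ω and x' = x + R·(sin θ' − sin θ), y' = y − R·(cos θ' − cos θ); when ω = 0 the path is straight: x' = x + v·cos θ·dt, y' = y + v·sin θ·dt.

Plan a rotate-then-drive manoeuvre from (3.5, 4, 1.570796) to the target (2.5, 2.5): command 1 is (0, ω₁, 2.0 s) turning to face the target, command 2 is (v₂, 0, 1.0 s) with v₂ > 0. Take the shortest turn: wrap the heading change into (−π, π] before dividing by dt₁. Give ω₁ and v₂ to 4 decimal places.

ω₁ = 1.2768, v₂ = 1.8028

heading to target = atan2(2.5−4, 2.5−3.5) = -2.1588
Δθ = wrap(-2.1588 − 1.5708) = 2.5536; ω₁ = Δθ/dt₁ = 1.2768
distance = √((2.5−3.5)² + (2.5−4)²) = 1.8028; v₂ = distance/dt₂ = 1.8028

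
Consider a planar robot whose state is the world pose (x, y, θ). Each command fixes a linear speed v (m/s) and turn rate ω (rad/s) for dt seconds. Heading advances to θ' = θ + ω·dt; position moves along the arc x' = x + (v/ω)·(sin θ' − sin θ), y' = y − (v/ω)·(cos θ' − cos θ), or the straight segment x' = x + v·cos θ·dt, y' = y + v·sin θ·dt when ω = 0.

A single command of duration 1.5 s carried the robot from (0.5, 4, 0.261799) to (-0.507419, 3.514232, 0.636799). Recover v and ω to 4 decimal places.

v = -0.7500, ω = 0.2500

Δθ = 0.636799 − 0.261799 = 0.375000
ω = Δθ/dt = 0.375000/1.5 = 0.2500
R = Δx/(sin θ' − sin θ) = -3.0000
v = R·ω = -3.0000·0.2500 = -0.7500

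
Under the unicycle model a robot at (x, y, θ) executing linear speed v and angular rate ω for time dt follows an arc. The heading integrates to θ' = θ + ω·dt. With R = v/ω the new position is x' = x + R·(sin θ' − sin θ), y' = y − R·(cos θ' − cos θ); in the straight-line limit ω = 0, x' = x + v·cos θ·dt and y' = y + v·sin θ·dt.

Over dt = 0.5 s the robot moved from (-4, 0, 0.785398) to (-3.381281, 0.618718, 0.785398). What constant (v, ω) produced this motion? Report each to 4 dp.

Δθ = 0.785398 − 0.785398 = 0.000000
ω = Δθ/dt = 0.000000/0.5 = 0.0000
ω = 0 → v = (Δx·cos θ + Δy·sin θ)/dt = 1.7500

v = 1.7500, ω = 0.0000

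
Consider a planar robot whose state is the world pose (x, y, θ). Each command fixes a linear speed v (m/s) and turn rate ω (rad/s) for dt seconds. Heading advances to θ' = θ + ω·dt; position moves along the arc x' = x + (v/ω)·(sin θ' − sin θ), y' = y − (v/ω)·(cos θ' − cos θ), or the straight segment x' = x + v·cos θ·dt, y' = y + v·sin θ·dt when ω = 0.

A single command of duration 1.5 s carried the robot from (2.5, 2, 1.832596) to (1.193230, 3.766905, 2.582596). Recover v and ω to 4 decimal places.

v = 1.5000, ω = 0.5000

Δθ = 2.582596 − 1.832596 = 0.750000
ω = Δθ/dt = 0.750000/1.5 = 0.5000
R = −Δy/(cos θ' − cos θ) = 3.0000
v = R·ω = 3.0000·0.5000 = 1.5000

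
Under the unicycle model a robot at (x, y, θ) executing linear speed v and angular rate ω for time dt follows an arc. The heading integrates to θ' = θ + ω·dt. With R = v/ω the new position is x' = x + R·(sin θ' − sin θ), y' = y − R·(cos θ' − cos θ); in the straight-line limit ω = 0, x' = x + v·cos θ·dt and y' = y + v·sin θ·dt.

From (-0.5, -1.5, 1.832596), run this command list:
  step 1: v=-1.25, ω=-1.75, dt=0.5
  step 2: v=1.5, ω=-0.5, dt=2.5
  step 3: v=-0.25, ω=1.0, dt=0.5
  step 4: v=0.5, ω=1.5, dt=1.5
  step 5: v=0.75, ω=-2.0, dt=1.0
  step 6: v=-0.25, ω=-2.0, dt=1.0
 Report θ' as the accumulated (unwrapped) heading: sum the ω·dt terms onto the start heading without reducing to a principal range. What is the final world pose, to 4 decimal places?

step 1: θ'=0.9576 (R=0.7143) → pose (-0.6058, -2.0959, 0.9576)
step 2: θ'=-0.2924 (R=-3.0000) → pose (2.7124, -0.9497, -0.2924)
step 3: θ'=0.2076 (R=-0.2500) → pose (2.5888, -0.9445, 0.2076)
step 4: θ'=2.4576 (R=0.3333) → pose (2.7307, -0.3600, 2.4576)
step 5: θ'=0.4576 (R=-0.3750) → pose (2.8020, 0.2671, 0.4576)
step 6: θ'=-1.5424 (R=0.1250) → pose (2.6219, 0.3757, -1.5424)

(2.6219, 0.3757, -1.5424)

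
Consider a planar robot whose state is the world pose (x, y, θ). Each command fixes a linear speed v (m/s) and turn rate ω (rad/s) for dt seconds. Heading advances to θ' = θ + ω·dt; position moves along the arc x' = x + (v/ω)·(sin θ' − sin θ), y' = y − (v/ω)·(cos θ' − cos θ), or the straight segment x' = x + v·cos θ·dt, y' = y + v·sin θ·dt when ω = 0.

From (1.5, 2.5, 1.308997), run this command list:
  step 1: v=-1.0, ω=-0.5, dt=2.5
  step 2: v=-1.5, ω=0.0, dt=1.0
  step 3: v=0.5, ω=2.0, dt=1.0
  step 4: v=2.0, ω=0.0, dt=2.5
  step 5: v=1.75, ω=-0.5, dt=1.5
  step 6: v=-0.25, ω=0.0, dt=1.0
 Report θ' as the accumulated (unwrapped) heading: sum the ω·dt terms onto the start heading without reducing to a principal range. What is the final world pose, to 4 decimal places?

(-4.3048, 8.0214, 1.3090)

step 1: θ'=0.0590 (R=2.0000) → pose (-0.3139, 1.0211, 0.0590)
step 2: θ'=0.0590 (straight) → pose (-1.8113, 0.9327, 0.0590)
step 3: θ'=2.0590 (R=0.2500) → pose (-1.6053, 1.2995, 2.0590)
step 4: θ'=2.0590 (straight) → pose (-3.9505, 5.7154, 2.0590)
step 5: θ'=1.3090 (R=-3.5000) → pose (-4.2401, 8.2629, 1.3090)
step 6: θ'=1.3090 (straight) → pose (-4.3048, 8.0214, 1.3090)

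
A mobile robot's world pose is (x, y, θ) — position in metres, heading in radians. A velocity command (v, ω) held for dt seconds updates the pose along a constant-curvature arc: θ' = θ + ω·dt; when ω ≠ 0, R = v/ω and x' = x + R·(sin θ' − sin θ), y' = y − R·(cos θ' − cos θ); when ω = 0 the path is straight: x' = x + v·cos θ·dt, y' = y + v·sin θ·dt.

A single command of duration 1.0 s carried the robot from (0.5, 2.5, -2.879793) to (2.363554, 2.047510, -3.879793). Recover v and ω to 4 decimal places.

Δθ = -3.879793 − -2.879793 = -1.000000
ω = Δθ/dt = -1.000000/1.0 = -1.0000
R = Δx/(sin θ' − sin θ) = 2.0000
v = R·ω = 2.0000·-1.0000 = -2.0000

v = -2.0000, ω = -1.0000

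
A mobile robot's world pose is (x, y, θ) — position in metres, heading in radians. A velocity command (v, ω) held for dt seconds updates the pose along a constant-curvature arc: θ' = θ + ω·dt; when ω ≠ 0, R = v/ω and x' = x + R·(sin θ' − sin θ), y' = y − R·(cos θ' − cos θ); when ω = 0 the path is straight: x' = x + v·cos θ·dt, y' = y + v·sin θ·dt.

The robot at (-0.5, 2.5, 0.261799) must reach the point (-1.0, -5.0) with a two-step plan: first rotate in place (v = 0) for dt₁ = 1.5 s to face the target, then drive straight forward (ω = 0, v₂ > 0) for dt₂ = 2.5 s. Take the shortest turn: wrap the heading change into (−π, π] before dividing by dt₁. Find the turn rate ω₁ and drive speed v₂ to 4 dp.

ω₁ = -1.2661, v₂ = 3.0067

heading to target = atan2(-5−2.5, -1−-0.5) = -1.6374
Δθ = wrap(-1.6374 − 0.2618) = -1.8992; ω₁ = Δθ/dt₁ = -1.2661
distance = √((-1−-0.5)² + (-5−2.5)²) = 7.5166; v₂ = distance/dt₂ = 3.0067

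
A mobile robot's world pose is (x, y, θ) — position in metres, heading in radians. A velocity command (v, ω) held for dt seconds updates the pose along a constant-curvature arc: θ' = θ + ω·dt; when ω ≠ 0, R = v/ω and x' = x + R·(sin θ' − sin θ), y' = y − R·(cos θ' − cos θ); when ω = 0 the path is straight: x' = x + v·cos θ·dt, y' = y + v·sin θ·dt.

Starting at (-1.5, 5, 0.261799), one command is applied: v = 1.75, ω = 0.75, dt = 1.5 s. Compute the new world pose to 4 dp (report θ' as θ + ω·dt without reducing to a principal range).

θ' = 0.2618 + 0.75·1.5 = 1.3868
R = v/ω = 1.75/0.75 = 2.3333
x' = -1.5 + 2.3333·(sin 1.3868 − sin 0.2618) = 0.1900
y' = 5 − 2.3333·(cos 1.3868 − cos 0.2618) = 6.8269

(0.1900, 6.8269, 1.3868)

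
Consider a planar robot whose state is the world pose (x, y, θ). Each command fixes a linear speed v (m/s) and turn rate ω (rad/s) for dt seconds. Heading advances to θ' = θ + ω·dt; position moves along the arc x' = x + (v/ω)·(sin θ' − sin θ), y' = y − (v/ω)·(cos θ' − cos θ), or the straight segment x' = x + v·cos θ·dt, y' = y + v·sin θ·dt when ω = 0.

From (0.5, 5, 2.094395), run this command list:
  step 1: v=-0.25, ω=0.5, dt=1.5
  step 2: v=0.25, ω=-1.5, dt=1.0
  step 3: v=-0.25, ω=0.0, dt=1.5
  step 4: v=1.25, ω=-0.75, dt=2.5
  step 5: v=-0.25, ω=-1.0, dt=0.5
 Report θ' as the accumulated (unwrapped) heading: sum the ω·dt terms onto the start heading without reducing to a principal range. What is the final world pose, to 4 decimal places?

step 1: θ'=2.8444 (R=-0.5000) → pose (0.7866, 4.7719, 2.8444)
step 2: θ'=1.3444 (R=-0.1667) → pose (0.6730, 4.9687, 1.3444)
step 3: θ'=1.3444 (straight) → pose (0.5888, 4.6033, 1.3444)
step 4: θ'=-0.5306 (R=-1.6667) → pose (3.0564, 5.6666, -0.5306)
step 5: θ'=-1.0306 (R=0.2500) → pose (2.9685, 5.7537, -1.0306)

(2.9685, 5.7537, -1.0306)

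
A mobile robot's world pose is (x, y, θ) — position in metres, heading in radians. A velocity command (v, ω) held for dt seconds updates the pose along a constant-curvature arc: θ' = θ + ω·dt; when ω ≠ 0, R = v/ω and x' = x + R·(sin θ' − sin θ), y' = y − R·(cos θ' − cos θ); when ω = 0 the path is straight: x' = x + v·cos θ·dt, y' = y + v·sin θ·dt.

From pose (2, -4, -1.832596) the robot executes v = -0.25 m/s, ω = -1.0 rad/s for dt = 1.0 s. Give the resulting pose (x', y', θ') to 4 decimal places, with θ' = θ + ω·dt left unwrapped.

θ' = -1.8326 + -1.0·1.0 = -2.8326
R = v/ω = -0.25/-1.0 = 0.2500
x' = 2 + 0.2500·(sin -2.8326 − sin -1.8326) = 2.1655
y' = -4 − 0.2500·(cos -2.8326 − cos -1.8326) = -3.8265

(2.1655, -3.8265, -2.8326)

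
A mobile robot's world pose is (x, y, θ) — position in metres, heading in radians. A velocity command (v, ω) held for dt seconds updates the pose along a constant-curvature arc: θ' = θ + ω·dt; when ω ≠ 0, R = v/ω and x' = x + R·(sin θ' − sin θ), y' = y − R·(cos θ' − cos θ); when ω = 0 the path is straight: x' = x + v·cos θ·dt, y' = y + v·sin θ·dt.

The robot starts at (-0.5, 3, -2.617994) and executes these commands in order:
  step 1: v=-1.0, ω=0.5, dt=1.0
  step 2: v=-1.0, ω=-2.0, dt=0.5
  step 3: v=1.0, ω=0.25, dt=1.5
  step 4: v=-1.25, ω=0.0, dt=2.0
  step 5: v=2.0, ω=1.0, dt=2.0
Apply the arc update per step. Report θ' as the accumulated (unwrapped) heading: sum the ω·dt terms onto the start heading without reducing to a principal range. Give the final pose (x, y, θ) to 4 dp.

step 1: θ'=-2.1180 (R=-2.0000) → pose (0.2080, 3.6915, -2.1180)
step 2: θ'=-3.1180 (R=0.5000) → pose (0.6232, 3.9312, -3.1180)
step 3: θ'=-2.7430 (R=4.0000) → pose (-0.8350, 3.6187, -2.7430)
step 4: θ'=-2.7430 (straight) → pose (1.4691, 4.5890, -2.7430)
step 5: θ'=-0.7430 (R=2.0000) → pose (0.8923, 1.2729, -0.7430)

(0.8923, 1.2729, -0.7430)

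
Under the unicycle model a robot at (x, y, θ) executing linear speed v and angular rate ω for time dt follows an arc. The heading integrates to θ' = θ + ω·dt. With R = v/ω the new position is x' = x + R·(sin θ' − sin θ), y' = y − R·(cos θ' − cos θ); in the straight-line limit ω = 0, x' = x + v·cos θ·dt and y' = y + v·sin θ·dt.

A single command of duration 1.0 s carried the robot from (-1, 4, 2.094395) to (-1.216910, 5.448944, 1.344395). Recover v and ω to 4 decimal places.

v = 1.5000, ω = -0.7500

Δθ = 1.344395 − 2.094395 = -0.750000
ω = Δθ/dt = -0.750000/1.0 = -0.7500
R = −Δy/(cos θ' − cos θ) = -2.0000
v = R·ω = -2.0000·-0.7500 = 1.5000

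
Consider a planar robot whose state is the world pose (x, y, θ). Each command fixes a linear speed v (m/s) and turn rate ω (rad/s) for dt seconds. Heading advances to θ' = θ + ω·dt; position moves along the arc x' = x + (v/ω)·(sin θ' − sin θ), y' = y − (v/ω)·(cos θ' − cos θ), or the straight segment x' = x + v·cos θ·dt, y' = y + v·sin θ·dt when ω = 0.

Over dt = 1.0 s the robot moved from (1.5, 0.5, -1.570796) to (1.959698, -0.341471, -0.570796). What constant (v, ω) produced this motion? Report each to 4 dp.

Δθ = -0.570796 − -1.570796 = 1.000000
ω = Δθ/dt = 1.000000/1.0 = 1.0000
R = −Δy/(cos θ' − cos θ) = 1.0000
v = R·ω = 1.0000·1.0000 = 1.0000

v = 1.0000, ω = 1.0000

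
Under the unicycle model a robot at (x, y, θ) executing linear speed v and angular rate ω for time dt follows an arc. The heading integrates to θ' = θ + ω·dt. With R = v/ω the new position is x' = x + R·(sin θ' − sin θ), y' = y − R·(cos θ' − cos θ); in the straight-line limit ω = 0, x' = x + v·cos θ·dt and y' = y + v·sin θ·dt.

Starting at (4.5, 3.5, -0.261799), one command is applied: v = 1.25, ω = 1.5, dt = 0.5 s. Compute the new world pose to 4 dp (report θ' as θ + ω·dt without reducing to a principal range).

θ' = -0.2618 + 1.5·0.5 = 0.4882
R = v/ω = 1.25/1.5 = 0.8333
x' = 4.5 + 0.8333·(sin 0.4882 − sin -0.2618) = 5.1065
y' = 3.5 − 0.8333·(cos 0.4882 − cos -0.2618) = 3.5690

(5.1065, 3.5690, 0.4882)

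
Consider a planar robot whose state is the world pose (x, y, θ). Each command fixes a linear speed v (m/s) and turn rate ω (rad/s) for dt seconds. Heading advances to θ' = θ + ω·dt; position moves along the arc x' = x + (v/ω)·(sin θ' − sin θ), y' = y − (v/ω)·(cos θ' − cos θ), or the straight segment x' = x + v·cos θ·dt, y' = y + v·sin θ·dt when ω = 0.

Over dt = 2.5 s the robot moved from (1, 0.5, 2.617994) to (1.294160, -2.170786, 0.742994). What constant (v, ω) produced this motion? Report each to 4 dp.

Δθ = 0.742994 − 2.617994 = -1.875000
ω = Δθ/dt = -1.875000/2.5 = -0.7500
R = −Δy/(cos θ' − cos θ) = 1.6667
v = R·ω = 1.6667·-0.7500 = -1.2500

v = -1.2500, ω = -0.7500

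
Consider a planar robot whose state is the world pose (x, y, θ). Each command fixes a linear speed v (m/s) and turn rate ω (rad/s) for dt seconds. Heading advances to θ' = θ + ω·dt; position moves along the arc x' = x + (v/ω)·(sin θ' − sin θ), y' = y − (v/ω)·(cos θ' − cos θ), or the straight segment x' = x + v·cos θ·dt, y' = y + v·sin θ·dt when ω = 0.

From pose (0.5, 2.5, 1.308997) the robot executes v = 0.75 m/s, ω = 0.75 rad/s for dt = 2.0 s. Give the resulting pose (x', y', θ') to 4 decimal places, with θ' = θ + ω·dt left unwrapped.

θ' = 1.3090 + 0.75·2.0 = 2.8090
R = v/ω = 0.75/0.75 = 1.0000
x' = 0.5 + 1.0000·(sin 2.8090 − sin 1.3090) = -0.1394
y' = 2.5 − 1.0000·(cos 2.8090 − cos 1.3090) = 3.7040

(-0.1394, 3.7040, 2.8090)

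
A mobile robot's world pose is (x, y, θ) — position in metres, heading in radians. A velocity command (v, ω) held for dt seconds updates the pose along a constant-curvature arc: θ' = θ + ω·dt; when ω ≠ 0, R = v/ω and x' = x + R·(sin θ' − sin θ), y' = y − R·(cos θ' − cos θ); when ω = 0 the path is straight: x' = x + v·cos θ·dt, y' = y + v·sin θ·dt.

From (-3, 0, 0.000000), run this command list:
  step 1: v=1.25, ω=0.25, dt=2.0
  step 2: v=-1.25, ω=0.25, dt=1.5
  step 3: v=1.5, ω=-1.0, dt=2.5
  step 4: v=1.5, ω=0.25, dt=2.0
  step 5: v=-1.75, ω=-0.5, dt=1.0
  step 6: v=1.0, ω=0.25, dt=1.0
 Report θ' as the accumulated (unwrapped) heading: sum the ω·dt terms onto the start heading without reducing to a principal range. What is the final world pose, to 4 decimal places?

(0.9169, -3.8219, -1.3750)

step 1: θ'=0.5000 (R=5.0000) → pose (-0.6029, 0.6121, 0.5000)
step 2: θ'=0.8750 (R=-5.0000) → pose (-2.0435, -0.5708, 0.8750)
step 3: θ'=-1.6250 (R=-1.5000) → pose (0.6057, -1.6136, -1.6250)
step 4: θ'=-1.1250 (R=6.0000) → pose (1.1832, -4.5257, -1.1250)
step 5: θ'=-1.6250 (R=3.5000) → pose (0.8463, -2.8270, -1.6250)
step 6: θ'=-1.3750 (R=4.0000) → pose (0.9169, -3.8219, -1.3750)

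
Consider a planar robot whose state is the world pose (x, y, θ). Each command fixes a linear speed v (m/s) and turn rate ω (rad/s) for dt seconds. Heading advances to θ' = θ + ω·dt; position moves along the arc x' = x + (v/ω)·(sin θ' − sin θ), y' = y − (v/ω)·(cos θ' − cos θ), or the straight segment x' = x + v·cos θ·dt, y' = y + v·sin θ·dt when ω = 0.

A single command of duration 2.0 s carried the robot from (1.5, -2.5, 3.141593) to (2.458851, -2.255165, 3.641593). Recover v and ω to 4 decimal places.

Δθ = 3.641593 − 3.141593 = 0.500000
ω = Δθ/dt = 0.500000/2.0 = 0.2500
R = Δx/(sin θ' − sin θ) = -2.0000
v = R·ω = -2.0000·0.2500 = -0.5000

v = -0.5000, ω = 0.2500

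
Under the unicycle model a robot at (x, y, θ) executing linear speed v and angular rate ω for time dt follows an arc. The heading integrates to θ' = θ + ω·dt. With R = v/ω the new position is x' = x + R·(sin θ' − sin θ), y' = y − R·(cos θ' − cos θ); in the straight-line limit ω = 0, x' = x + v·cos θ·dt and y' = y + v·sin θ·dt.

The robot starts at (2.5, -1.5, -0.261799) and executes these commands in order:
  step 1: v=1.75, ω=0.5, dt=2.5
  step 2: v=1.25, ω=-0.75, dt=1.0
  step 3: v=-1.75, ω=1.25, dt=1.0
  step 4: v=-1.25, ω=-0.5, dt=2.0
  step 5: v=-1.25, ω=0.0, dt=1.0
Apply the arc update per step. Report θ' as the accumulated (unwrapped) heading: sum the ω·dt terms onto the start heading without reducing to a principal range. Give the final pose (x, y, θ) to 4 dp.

(3.8392, -3.1753, 0.4882)

step 1: θ'=0.9882 (R=3.5000) → pose (6.3285, -0.0449, 0.9882)
step 2: θ'=0.2382 (R=-1.6667) → pose (7.3270, 0.6577, 0.2382)
step 3: θ'=1.4882 (R=-1.4000) → pose (6.2621, -0.5873, 1.4882)
step 4: θ'=0.4882 (R=2.5000) → pose (4.9432, -2.5890, 0.4882)
step 5: θ'=0.4882 (straight) → pose (3.8392, -3.1753, 0.4882)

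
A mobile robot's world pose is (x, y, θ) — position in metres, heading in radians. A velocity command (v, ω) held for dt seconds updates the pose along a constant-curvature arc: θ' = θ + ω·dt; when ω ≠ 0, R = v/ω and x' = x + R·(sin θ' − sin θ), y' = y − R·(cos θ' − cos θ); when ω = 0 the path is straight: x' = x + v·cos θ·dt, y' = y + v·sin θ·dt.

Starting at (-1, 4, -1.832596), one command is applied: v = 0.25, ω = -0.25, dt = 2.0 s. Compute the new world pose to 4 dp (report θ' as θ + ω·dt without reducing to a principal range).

θ' = -1.8326 + -0.25·2.0 = -2.3326
R = v/ω = 0.25/-0.25 = -1.0000
x' = -1 + -1.0000·(sin -2.3326 − sin -1.8326) = -1.2423
y' = 4 − -1.0000·(cos -2.3326 − cos -1.8326) = 3.5686

(-1.2423, 3.5686, -2.3326)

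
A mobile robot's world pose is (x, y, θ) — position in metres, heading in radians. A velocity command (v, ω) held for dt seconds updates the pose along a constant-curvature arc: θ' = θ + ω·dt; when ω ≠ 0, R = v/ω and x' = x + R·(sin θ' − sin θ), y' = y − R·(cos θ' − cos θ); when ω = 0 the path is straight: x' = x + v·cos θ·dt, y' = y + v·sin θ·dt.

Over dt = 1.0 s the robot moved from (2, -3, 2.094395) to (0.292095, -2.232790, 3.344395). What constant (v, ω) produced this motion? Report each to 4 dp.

Δθ = 3.344395 − 2.094395 = 1.250000
ω = Δθ/dt = 1.250000/1.0 = 1.2500
R = Δx/(sin θ' − sin θ) = 1.6000
v = R·ω = 1.6000·1.2500 = 2.0000

v = 2.0000, ω = 1.2500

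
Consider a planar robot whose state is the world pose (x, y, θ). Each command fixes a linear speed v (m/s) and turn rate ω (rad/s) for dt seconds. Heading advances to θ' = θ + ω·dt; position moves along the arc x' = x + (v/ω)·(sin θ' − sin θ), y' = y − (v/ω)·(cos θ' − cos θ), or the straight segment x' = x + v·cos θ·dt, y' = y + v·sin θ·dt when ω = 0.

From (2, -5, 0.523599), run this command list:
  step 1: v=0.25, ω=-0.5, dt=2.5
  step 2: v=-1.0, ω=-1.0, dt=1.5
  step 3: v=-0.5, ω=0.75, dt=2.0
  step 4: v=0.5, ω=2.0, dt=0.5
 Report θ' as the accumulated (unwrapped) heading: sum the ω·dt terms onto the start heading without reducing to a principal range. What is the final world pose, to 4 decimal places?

step 1: θ'=-0.7264 (R=-0.5000) → pose (2.5821, -5.0592, -0.7264)
step 2: θ'=-2.2264 (R=1.0000) → pose (2.4536, -3.7020, -2.2264)
step 3: θ'=-0.7264 (R=-0.6667) → pose (2.3679, -2.7972, -0.7264)
step 4: θ'=0.2736 (R=0.2500) → pose (2.6015, -2.8510, 0.2736)

(2.6015, -2.8510, 0.2736)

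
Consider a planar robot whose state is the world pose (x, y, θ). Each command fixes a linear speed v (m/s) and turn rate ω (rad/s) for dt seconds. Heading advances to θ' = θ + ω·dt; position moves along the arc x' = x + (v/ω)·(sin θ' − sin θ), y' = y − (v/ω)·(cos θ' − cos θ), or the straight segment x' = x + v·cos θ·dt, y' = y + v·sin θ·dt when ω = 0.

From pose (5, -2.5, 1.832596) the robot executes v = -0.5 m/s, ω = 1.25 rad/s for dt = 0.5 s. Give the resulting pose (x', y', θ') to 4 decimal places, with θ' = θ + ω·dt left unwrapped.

θ' = 1.8326 + 1.25·0.5 = 2.4576
R = v/ω = -0.5/1.25 = -0.4000
x' = 5 + -0.4000·(sin 2.4576 − sin 1.8326) = 5.1336
y' = -2.5 − -0.4000·(cos 2.4576 − cos 1.8326) = -2.7065

(5.1336, -2.7065, 2.4576)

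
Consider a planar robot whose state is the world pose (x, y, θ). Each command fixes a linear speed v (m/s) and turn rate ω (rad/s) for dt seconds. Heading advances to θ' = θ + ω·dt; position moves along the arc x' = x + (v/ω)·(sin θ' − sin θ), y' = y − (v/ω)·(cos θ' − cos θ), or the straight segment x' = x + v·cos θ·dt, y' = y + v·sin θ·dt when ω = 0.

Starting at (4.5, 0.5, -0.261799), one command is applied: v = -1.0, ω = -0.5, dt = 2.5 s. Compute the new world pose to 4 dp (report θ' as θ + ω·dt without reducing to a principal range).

(3.0211, 2.3139, -1.5118)

θ' = -0.2618 + -0.5·2.5 = -1.5118
R = v/ω = -1.0/-0.5 = 2.0000
x' = 4.5 + 2.0000·(sin -1.5118 − sin -0.2618) = 3.0211
y' = 0.5 − 2.0000·(cos -1.5118 − cos -0.2618) = 2.3139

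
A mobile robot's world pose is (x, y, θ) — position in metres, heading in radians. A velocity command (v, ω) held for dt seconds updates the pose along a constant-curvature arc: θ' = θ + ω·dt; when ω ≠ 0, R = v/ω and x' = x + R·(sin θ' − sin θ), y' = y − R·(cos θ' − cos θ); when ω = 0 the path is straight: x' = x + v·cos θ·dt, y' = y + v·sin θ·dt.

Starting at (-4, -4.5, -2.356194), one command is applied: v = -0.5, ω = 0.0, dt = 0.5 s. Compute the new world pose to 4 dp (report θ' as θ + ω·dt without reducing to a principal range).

θ' = -2.3562 + 0.0·0.5 = -2.3562
ω = 0 → straight: x' = -4 + -0.5·cos(-2.3562)·0.5 = -3.8232
y' = -4.5 + -0.5·sin(-2.3562)·0.5 = -4.3232

(-3.8232, -4.3232, -2.3562)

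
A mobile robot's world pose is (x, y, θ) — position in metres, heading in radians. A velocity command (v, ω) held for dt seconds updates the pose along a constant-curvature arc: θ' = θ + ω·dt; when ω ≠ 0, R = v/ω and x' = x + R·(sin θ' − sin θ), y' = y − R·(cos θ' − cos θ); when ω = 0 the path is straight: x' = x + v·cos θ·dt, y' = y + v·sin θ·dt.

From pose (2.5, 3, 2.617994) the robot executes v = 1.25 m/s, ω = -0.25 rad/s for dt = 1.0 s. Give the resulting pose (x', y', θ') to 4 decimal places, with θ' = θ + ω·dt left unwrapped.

θ' = 2.6180 + -0.25·1.0 = 2.3680
R = v/ω = 1.25/-0.25 = -5.0000
x' = 2.5 + -5.0000·(sin 2.3680 − sin 2.6180) = 1.5064
y' = 3 − -5.0000·(cos 2.3680 − cos 2.6180) = 3.7531

(1.5064, 3.7531, 2.3680)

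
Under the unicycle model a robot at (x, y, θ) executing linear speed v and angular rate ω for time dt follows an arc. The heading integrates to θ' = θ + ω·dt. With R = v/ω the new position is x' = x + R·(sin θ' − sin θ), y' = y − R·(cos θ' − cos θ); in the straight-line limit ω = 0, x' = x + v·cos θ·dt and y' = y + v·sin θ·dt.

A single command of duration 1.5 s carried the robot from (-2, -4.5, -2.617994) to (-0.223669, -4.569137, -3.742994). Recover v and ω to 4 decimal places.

v = -1.2500, ω = -0.7500

Δθ = -3.742994 − -2.617994 = -1.125000
ω = Δθ/dt = -1.125000/1.5 = -0.7500
R = Δx/(sin θ' − sin θ) = 1.6667
v = R·ω = 1.6667·-0.7500 = -1.2500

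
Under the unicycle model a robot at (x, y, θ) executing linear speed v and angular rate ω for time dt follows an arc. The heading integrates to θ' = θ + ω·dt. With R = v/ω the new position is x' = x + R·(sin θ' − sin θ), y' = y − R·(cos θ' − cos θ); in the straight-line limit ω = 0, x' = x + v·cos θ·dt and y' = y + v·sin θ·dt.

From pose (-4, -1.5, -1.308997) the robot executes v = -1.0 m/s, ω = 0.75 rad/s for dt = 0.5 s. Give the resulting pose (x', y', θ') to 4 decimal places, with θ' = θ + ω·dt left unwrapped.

θ' = -1.3090 + 0.75·0.5 = -0.9340
R = v/ω = -1.0/0.75 = -1.3333
x' = -4 + -1.3333·(sin -0.9340 − sin -1.3090) = -4.2159
y' = -1.5 − -1.3333·(cos -0.9340 − cos -1.3090) = -1.0523

(-4.2159, -1.0523, -0.9340)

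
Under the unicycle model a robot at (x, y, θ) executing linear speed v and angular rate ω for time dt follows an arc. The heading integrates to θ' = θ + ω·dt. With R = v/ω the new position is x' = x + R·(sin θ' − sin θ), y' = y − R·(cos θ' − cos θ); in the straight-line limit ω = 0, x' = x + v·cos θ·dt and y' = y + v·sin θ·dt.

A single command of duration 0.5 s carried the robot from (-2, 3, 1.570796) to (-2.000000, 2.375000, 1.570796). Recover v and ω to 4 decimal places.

Δθ = 1.570796 − 1.570796 = 0.000000
ω = Δθ/dt = 0.000000/0.5 = 0.0000
ω = 0 → v = (Δx·cos θ + Δy·sin θ)/dt = -1.2500

v = -1.2500, ω = 0.0000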